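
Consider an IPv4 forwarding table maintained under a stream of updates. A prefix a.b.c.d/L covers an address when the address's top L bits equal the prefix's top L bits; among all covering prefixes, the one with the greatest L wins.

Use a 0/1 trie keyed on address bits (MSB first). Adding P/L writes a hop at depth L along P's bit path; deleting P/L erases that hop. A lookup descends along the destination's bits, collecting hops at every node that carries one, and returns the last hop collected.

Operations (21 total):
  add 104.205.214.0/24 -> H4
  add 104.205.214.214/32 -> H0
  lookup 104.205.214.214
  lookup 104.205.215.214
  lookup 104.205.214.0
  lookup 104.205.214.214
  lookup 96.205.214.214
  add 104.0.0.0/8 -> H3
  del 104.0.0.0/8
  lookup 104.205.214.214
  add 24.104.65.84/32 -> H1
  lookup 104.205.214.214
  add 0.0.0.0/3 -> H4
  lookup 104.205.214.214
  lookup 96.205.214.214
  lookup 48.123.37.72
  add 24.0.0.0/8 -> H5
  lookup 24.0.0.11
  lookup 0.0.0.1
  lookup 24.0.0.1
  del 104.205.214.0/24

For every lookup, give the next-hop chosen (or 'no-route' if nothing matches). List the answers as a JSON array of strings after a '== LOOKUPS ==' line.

Trace:
  + 104.205.214.0/24 (H4) depth=24
  + 104.205.214.214/32 (H0) depth=32
  ? 104.205.214.214  path d0:-→d1:-→d2:-→d3:-→d4:-→d5:-→d6:-→d7:-→d8:-→d9:-→d10:-→d11:-→d12:-→d13:-→d14:-→d15:-→d16:-→d17:-→d18:-→d19:-→d20:-→d21:-→d22:-→d23:-→d24:H4→d25:-→d26:-→d27:-→d28:-→d29:-→d30:-→d31:-→d32:H0  best=H0
  ? 104.205.215.214  path d0:-→d1:-→d2:-→d3:-→d4:-→d5:-→d6:-→d7:-→d8:-→d9:-→d10:-→d11:-→d12:-→d13:-→d14:-→d15:-→d16:-→d17:-→d18:-→d19:-→d20:-→d21:-→d22:-→d23:-  best=no-route
  ? 104.205.214.0  path d0:-→d1:-→d2:-→d3:-→d4:-→d5:-→d6:-→d7:-→d8:-→d9:-→d10:-→d11:-→d12:-→d13:-→d14:-→d15:-→d16:-→d17:-→d18:-→d19:-→d20:-→d21:-→d22:-→d23:-→d24:H4  best=H4
  ? 104.205.214.214  path d0:-→d1:-→d2:-→d3:-→d4:-→d5:-→d6:-→d7:-→d8:-→d9:-→d10:-→d11:-→d12:-→d13:-→d14:-→d15:-→d16:-→d17:-→d18:-→d19:-→d20:-→d21:-→d22:-→d23:-→d24:H4→d25:-→d26:-→d27:-→d28:-→d29:-→d30:-→d31:-→d32:H0  best=H0
  ? 96.205.214.214  path d0:-→d1:-→d2:-→d3:-→d4:-  best=no-route
  + 104.0.0.0/8 (H3) depth=8
  del 104.0.0.0/8 (clear depth 8)
  ? 104.205.214.214  path d0:-→d1:-→d2:-→d3:-→d4:-→d5:-→d6:-→d7:-→d8:-→d9:-→d10:-→d11:-→d12:-→d13:-→d14:-→d15:-→d16:-→d17:-→d18:-→d19:-→d20:-→d21:-→d22:-→d23:-→d24:H4→d25:-→d26:-→d27:-→d28:-→d29:-→d30:-→d31:-→d32:H0  best=H0
  + 24.104.65.84/32 (H1) depth=32
  ? 104.205.214.214  path d0:-→d1:-→d2:-→d3:-→d4:-→d5:-→d6:-→d7:-→d8:-→d9:-→d10:-→d11:-→d12:-→d13:-→d14:-→d15:-→d16:-→d17:-→d18:-→d19:-→d20:-→d21:-→d22:-→d23:-→d24:H4→d25:-→d26:-→d27:-→d28:-→d29:-→d30:-→d31:-→d32:H0  best=H0
  + 0.0.0.0/3 (H4) depth=3
  ? 104.205.214.214  path d0:-→d1:-→d2:-→d3:-→d4:-→d5:-→d6:-→d7:-→d8:-→d9:-→d10:-→d11:-→d12:-→d13:-→d14:-→d15:-→d16:-→d17:-→d18:-→d19:-→d20:-→d21:-→d22:-→d23:-→d24:H4→d25:-→d26:-→d27:-→d28:-→d29:-→d30:-→d31:-→d32:H0  best=H0
  ? 96.205.214.214  path d0:-→d1:-→d2:-→d3:-→d4:-  best=no-route
  ? 48.123.37.72  path d0:-→d1:-→d2:-  best=no-route
  + 24.0.0.0/8 (H5) depth=8
  ? 24.0.0.11  path d0:-→d1:-→d2:-→d3:H4→d4:-→d5:-→d6:-→d7:-→d8:H5→d9:-  best=H5
  ? 0.0.0.1  path d0:-→d1:-→d2:-→d3:H4  best=H4
  ? 24.0.0.1  path d0:-→d1:-→d2:-→d3:H4→d4:-→d5:-→d6:-→d7:-→d8:H5→d9:-  best=H5
  del 104.205.214.0/24 (clear depth 24)

== LOOKUPS ==
["H0","no-route","H4","H0","no-route","H0","H0","H0","no-route","no-route","H5","H4","H5"]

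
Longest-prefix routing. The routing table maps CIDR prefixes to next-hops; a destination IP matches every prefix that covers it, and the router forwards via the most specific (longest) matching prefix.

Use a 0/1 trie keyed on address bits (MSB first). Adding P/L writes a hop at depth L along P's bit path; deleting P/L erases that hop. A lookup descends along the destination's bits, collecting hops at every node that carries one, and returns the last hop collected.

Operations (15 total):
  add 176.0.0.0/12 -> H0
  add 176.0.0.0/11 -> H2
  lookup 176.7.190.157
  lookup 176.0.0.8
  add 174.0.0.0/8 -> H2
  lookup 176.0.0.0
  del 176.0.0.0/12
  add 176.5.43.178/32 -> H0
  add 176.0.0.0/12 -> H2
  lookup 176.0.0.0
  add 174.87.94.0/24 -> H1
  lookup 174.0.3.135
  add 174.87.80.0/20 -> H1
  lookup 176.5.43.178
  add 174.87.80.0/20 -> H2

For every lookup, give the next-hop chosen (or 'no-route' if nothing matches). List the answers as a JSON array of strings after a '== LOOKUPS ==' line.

Apply in order:
  + 176.0.0.0/12 (H0) depth=12
  + 176.0.0.0/11 (H2) depth=11
  lookup 176.7.190.157: bits 101100000000 walk d0:-→d1:-→d2:-→d3:-→d4:-→d5:-→d6:-→d7:-→d8:-→d9:-→d10:-→d11:H2→d12:H0 -> H0
  lookup 176.0.0.8: bits 101100000000 walk d0:-→d1:-→d2:-→d3:-→d4:-→d5:-→d6:-→d7:-→d8:-→d9:-→d10:-→d11:H2→d12:H0 -> H0
  + 174.0.0.0/8 (H2) depth=8
  lookup 176.0.0.0: bits 101100000000 walk d0:-→d1:-→d2:-→d3:-→d4:-→d5:-→d6:-→d7:-→d8:-→d9:-→d10:-→d11:H2→d12:H0 -> H0
  - 176.0.0.0/12 clear@12
  + 176.5.43.178/32 (H0) depth=32
  + 176.0.0.0/12 (H2) depth=12
  lookup 176.0.0.0: bits 1011000000000 walk d0:-→d1:-→d2:-→d3:-→d4:-→d5:-→d6:-→d7:-→d8:-→d9:-→d10:-→d11:H2→d12:H2→d13:- -> H2
  + 174.87.94.0/24 (H1) depth=24
  lookup 174.0.3.135: bits 101011100 walk d0:-→d1:-→d2:-→d3:-→d4:-→d5:-→d6:-→d7:-→d8:H2→d9:- -> H2
  + 174.87.80.0/20 (H1) depth=20
  lookup 176.5.43.178: bits 10110000000001010010101110110010 walk d0:-→d1:-→d2:-→d3:-→d4:-→d5:-→d6:-→d7:-→d8:-→d9:-→d10:-→d11:H2→d12:H2→d13:-→d14:-→d15:-→d16:-→d17:-→d18:-→d19:-→d20:-→d21:-→d22:-→d23:-→d24:-→d25:-→d26:-→d27:-→d28:-→d29:-→d30:-→d31:-→d32:H0 -> H0
  + 174.87.80.0/20 (H2) depth=20

== LOOKUPS ==
["H0","H0","H0","H2","H2","H0"]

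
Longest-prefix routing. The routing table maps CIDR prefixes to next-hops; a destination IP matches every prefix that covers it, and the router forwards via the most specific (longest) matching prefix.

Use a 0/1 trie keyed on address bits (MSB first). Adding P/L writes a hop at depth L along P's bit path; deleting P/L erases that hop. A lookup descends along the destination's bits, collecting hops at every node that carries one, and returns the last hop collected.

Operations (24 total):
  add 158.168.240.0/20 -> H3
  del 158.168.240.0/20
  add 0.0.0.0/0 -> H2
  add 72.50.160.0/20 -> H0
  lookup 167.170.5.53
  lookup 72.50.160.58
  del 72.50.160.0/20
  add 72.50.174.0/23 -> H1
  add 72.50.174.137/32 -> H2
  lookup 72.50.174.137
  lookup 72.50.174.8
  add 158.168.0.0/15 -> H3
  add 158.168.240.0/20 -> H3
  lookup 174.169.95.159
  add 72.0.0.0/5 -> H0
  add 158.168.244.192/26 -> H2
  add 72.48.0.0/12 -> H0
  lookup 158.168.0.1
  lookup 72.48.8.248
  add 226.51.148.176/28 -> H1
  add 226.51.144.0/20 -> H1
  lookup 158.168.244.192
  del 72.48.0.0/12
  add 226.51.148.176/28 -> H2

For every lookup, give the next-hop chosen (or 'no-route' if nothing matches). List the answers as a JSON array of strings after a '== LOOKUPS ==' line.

Apply in order:
  add 158.168.240.0/20 -> H3 at depth 20
  del 158.168.240.0/20 (clear depth 20)
  add 0.0.0.0/0 -> H2 at depth 0
  add 72.50.160.0/20 -> H0 at depth 20
  ? 167.170.5.53  path d0:H2→d1:-→d2:-  best=H2
  ? 72.50.160.58  path d0:H2→d1:-→d2:-→d3:-→d4:-→d5:-→d6:-→d7:-→d8:-→d9:-→d10:-→d11:-→d12:-→d13:-→d14:-→d15:-→d16:-→d17:-→d18:-→d19:-→d20:H0  best=H0
  del 72.50.160.0/20 (clear depth 20)
  add 72.50.174.0/23 -> H1 at depth 23
  add 72.50.174.137/32 -> H2 at depth 32
  ? 72.50.174.137  path d0:H2→d1:-→d2:-→d3:-→d4:-→d5:-→d6:-→d7:-→d8:-→d9:-→d10:-→d11:-→d12:-→d13:-→d14:-→d15:-→d16:-→d17:-→d18:-→d19:-→d20:-→d21:-→d22:-→d23:H1→d24:-→d25:-→d26:-→d27:-→d28:-→d29:-→d30:-→d31:-→d32:H2  best=H2
  ? 72.50.174.8  path d0:H2→d1:-→d2:-→d3:-→d4:-→d5:-→d6:-→d7:-→d8:-→d9:-→d10:-→d11:-→d12:-→d13:-→d14:-→d15:-→d16:-→d17:-→d18:-→d19:-→d20:-→d21:-→d22:-→d23:H1→d24:-  best=H1
  add 158.168.0.0/15 -> H3 at depth 15
  add 158.168.240.0/20 -> H3 at depth 20
  ? 174.169.95.159  path d0:H2→d1:-→d2:-  best=H2
  add 72.0.0.0/5 -> H0 at depth 5
  add 158.168.244.192/26 -> H2 at depth 26
  add 72.48.0.0/12 -> H0 at depth 12
  ? 158.168.0.1  path d0:H2→d1:-→d2:-→d3:-→d4:-→d5:-→d6:-→d7:-→d8:-→d9:-→d10:-→d11:-→d12:-→d13:-→d14:-→d15:H3→d16:-  best=H3
  ? 72.48.8.248  path d0:H2→d1:-→d2:-→d3:-→d4:-→d5:H0→d6:-→d7:-→d8:-→d9:-→d10:-→d11:-→d12:H0→d13:-→d14:-  best=H0
  add 226.51.148.176/28 -> H1 at depth 28
  add 226.51.144.0/20 -> H1 at depth 20
  ? 158.168.244.192  path d0:H2→d1:-→d2:-→d3:-→d4:-→d5:-→d6:-→d7:-→d8:-→d9:-→d10:-→d11:-→d12:-→d13:-→d14:-→d15:H3→d16:-→d17:-→d18:-→d19:-→d20:H3→d21:-→d22:-→d23:-→d24:-→d25:-→d26:H2  best=H2
  del 72.48.0.0/12 (clear depth 12)
  add 226.51.148.176/28 -> H2 at depth 28

== LOOKUPS ==
["H2","H0","H2","H1","H2","H3","H0","H2"]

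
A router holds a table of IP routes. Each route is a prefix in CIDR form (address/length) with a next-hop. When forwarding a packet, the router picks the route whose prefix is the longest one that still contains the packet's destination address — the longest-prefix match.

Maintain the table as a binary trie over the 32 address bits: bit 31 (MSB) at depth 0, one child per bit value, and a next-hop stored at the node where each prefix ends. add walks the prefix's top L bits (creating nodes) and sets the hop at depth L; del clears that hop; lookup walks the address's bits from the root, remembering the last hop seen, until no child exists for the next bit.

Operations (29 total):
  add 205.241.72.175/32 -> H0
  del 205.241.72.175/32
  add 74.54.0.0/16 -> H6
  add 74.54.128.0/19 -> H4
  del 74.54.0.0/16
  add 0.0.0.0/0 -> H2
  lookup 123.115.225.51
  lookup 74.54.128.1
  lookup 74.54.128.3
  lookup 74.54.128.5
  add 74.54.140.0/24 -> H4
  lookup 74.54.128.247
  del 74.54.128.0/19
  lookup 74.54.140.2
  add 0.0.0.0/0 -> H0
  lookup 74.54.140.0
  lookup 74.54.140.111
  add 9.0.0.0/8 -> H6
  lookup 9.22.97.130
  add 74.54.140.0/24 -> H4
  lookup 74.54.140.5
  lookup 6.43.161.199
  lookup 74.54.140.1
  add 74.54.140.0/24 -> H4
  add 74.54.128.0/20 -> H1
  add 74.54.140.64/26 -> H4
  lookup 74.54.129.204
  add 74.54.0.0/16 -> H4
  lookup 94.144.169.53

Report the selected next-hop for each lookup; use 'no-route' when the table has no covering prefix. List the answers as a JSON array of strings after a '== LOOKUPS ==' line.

Apply in order:
  add 205.241.72.175/32 -> H0 at depth 32
  del 205.241.72.175/32 (clear depth 32)
  add 74.54.0.0/16 -> H6 at depth 16
  add 74.54.128.0/19 -> H4 at depth 19
  del 74.54.0.0/16 (clear depth 16)
  add 0.0.0.0/0 -> H2 at depth 0
  lookup 123.115.225.51: bits 01 walk d0:H2→d1:-→d2:- -> H2
  lookup 74.54.128.1: bits 0100101000110110100 walk d0:H2→d1:-→d2:-→d3:-→d4:-→d5:-→d6:-→d7:-→d8:-→d9:-→d10:-→d11:-→d12:-→d13:-→d14:-→d15:-→d16:-→d17:-→d18:-→d19:H4 -> H4
  lookup 74.54.128.3: bits 0100101000110110100 walk d0:H2→d1:-→d2:-→d3:-→d4:-→d5:-→d6:-→d7:-→d8:-→d9:-→d10:-→d11:-→d12:-→d13:-→d14:-→d15:-→d16:-→d17:-→d18:-→d19:H4 -> H4
  lookup 74.54.128.5: bits 0100101000110110100 walk d0:H2→d1:-→d2:-→d3:-→d4:-→d5:-→d6:-→d7:-→d8:-→d9:-→d10:-→d11:-→d12:-→d13:-→d14:-→d15:-→d16:-→d17:-→d18:-→d19:H4 -> H4
  add 74.54.140.0/24 -> H4 at depth 24
  lookup 74.54.128.247: bits 01001010001101101000 walk d0:H2→d1:-→d2:-→d3:-→d4:-→d5:-→d6:-→d7:-→d8:-→d9:-→d10:-→d11:-→d12:-→d13:-→d14:-→d15:-→d16:-→d17:-→d18:-→d19:H4→d20:- -> H4
  del 74.54.128.0/19 (clear depth 19)
  lookup 74.54.140.2: bits 010010100011011010001100 walk d0:H2→d1:-→d2:-→d3:-→d4:-→d5:-→d6:-→d7:-→d8:-→d9:-→d10:-→d11:-→d12:-→d13:-→d14:-→d15:-→d16:-→d17:-→d18:-→d19:-→d20:-→d21:-→d22:-→d23:-→d24:H4 -> H4
  add 0.0.0.0/0 -> H0 at depth 0
  lookup 74.54.140.0: bits 010010100011011010001100 walk d0:H0→d1:-→d2:-→d3:-→d4:-→d5:-→d6:-→d7:-→d8:-→d9:-→d10:-→d11:-→d12:-→d13:-→d14:-→d15:-→d16:-→d17:-→d18:-→d19:-→d20:-→d21:-→d22:-→d23:-→d24:H4 -> H4
  lookup 74.54.140.111: bits 010010100011011010001100 walk d0:H0→d1:-→d2:-→d3:-→d4:-→d5:-→d6:-→d7:-→d8:-→d9:-→d10:-→d11:-→d12:-→d13:-→d14:-→d15:-→d16:-→d17:-→d18:-→d19:-→d20:-→d21:-→d22:-→d23:-→d24:H4 -> H4
  add 9.0.0.0/8 -> H6 at depth 8
  lookup 9.22.97.130: bits 00001001 walk d0:H0→d1:-→d2:-→d3:-→d4:-→d5:-→d6:-→d7:-→d8:H6 -> H6
  add 74.54.140.0/24 -> H4 at depth 24
  lookup 74.54.140.5: bits 010010100011011010001100 walk d0:H0→d1:-→d2:-→d3:-→d4:-→d5:-→d6:-→d7:-→d8:-→d9:-→d10:-→d11:-→d12:-→d13:-→d14:-→d15:-→d16:-→d17:-→d18:-→d19:-→d20:-→d21:-→d22:-→d23:-→d24:H4 -> H4
  lookup 6.43.161.199: bits 0000 walk d0:H0→d1:-→d2:-→d3:-→d4:- -> H0
  lookup 74.54.140.1: bits 010010100011011010001100 walk d0:H0→d1:-→d2:-→d3:-→d4:-→d5:-→d6:-→d7:-→d8:-→d9:-→d10:-→d11:-→d12:-→d13:-→d14:-→d15:-→d16:-→d17:-→d18:-→d19:-→d20:-→d21:-→d22:-→d23:-→d24:H4 -> H4
  add 74.54.140.0/24 -> H4 at depth 24
  add 74.54.128.0/20 -> H1 at depth 20
  add 74.54.140.64/26 -> H4 at depth 26
  lookup 74.54.129.204: bits 01001010001101101000 walk d0:H0→d1:-→d2:-→d3:-→d4:-→d5:-→d6:-→d7:-→d8:-→d9:-→d10:-→d11:-→d12:-→d13:-→d14:-→d15:-→d16:-→d17:-→d18:-→d19:-→d20:H1 -> H1
  add 74.54.0.0/16 -> H4 at depth 16
  lookup 94.144.169.53: bits 010 walk d0:H0→d1:-→d2:-→d3:- -> H0

== LOOKUPS ==
["H2","H4","H4","H4","H4","H4","H4","H4","H6","H4","H0","H4","H1","H0"]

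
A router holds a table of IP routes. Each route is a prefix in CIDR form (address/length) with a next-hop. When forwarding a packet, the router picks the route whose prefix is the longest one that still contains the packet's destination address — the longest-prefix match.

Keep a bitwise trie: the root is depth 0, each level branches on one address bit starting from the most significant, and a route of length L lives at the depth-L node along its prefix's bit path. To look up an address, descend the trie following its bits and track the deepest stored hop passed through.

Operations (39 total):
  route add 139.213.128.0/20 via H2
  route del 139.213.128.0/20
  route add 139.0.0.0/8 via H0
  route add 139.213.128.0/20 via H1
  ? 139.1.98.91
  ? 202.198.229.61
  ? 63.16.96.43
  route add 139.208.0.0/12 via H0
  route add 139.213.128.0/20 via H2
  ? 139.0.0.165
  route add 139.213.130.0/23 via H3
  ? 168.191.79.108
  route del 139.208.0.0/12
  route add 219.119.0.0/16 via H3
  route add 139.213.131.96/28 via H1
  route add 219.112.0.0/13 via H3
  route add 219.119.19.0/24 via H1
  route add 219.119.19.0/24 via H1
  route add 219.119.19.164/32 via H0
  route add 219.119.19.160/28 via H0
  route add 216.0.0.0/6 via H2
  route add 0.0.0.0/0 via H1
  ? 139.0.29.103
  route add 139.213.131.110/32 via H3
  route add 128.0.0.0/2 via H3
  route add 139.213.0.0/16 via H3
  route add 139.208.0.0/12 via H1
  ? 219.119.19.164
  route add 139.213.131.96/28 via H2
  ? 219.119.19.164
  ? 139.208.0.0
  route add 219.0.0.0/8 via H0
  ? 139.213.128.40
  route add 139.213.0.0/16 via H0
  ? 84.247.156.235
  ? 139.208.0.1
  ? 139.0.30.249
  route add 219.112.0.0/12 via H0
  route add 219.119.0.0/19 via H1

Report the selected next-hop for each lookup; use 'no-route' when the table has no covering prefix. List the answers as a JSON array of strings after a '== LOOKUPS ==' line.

Apply in order:
  add 139.213.128.0/20 -> H2 at depth 20
  - 139.213.128.0/20 clear@20
  add 139.0.0.0/8 -> H0 at depth 8
  add 139.213.128.0/20 -> H1 at depth 20
  ? 139.1.98.91  path d0:-→d1:-→d2:-→d3:-→d4:-→d5:-→d6:-→d7:-→d8:H0  best=H0
  ? 202.198.229.61  path d0:-→d1:-  best=no-route
  ? 63.16.96.43  path d0:-  best=no-route
  add 139.208.0.0/12 -> H0 at depth 12
  add 139.213.128.0/20 -> H2 at depth 20
  ? 139.0.0.165  path d0:-→d1:-→d2:-→d3:-→d4:-→d5:-→d6:-→d7:-→d8:H0  best=H0
  add 139.213.130.0/23 -> H3 at depth 23
  ? 168.191.79.108  path d0:-→d1:-→d2:-  best=no-route
  - 139.208.0.0/12 clear@12
  add 219.119.0.0/16 -> H3 at depth 16
  add 139.213.131.96/28 -> H1 at depth 28
  add 219.112.0.0/13 -> H3 at depth 13
  add 219.119.19.0/24 -> H1 at depth 24
  add 219.119.19.0/24 -> H1 at depth 24
  add 219.119.19.164/32 -> H0 at depth 32
  add 219.119.19.160/28 -> H0 at depth 28
  add 216.0.0.0/6 -> H2 at depth 6
  add 0.0.0.0/0 -> H1 at depth 0
  ? 139.0.29.103  path d0:H1→d1:-→d2:-→d3:-→d4:-→d5:-→d6:-→d7:-→d8:H0  best=H0
  add 139.213.131.110/32 -> H3 at depth 32
  add 128.0.0.0/2 -> H3 at depth 2
  add 139.213.0.0/16 -> H3 at depth 16
  add 139.208.0.0/12 -> H1 at depth 12
  ? 219.119.19.164  path d0:H1→d1:-→d2:-→d3:-→d4:-→d5:-→d6:H2→d7:-→d8:-→d9:-→d10:-→d11:-→d12:-→d13:H3→d14:-→d15:-→d16:H3→d17:-→d18:-→d19:-→d20:-→d21:-→d22:-→d23:-→d24:H1→d25:-→d26:-→d27:-→d28:H0→d29:-→d30:-→d31:-→d32:H0  best=H0
  add 139.213.131.96/28 -> H2 at depth 28
  ? 219.119.19.164  path d0:H1→d1:-→d2:-→d3:-→d4:-→d5:-→d6:H2→d7:-→d8:-→d9:-→d10:-→d11:-→d12:-→d13:H3→d14:-→d15:-→d16:H3→d17:-→d18:-→d19:-→d20:-→d21:-→d22:-→d23:-→d24:H1→d25:-→d26:-→d27:-→d28:H0→d29:-→d30:-→d31:-→d32:H0  best=H0
  ? 139.208.0.0  path d0:H1→d1:-→d2:H3→d3:-→d4:-→d5:-→d6:-→d7:-→d8:H0→d9:-→d10:-→d11:-→d12:H1→d13:-  best=H1
  add 219.0.0.0/8 -> H0 at depth 8
  ? 139.213.128.40  path d0:H1→d1:-→d2:H3→d3:-→d4:-→d5:-→d6:-→d7:-→d8:H0→d9:-→d10:-→d11:-→d12:H1→d13:-→d14:-→d15:-→d16:H3→d17:-→d18:-→d19:-→d20:H2→d21:-→d22:-  best=H2
  add 139.213.0.0/16 -> H0 at depth 16
  ? 84.247.156.235  path d0:H1  best=H1
  ? 139.208.0.1  path d0:H1→d1:-→d2:H3→d3:-→d4:-→d5:-→d6:-→d7:-→d8:H0→d9:-→d10:-→d11:-→d12:H1→d13:-  best=H1
  ? 139.0.30.249  path d0:H1→d1:-→d2:H3→d3:-→d4:-→d5:-→d6:-→d7:-→d8:H0  best=H0
  add 219.112.0.0/12 -> H0 at depth 12
  add 219.119.0.0/19 -> H1 at depth 19

== LOOKUPS ==
["H0","no-route","no-route","H0","no-route","H0","H0","H0","H1","H2","H1","H1","H0"]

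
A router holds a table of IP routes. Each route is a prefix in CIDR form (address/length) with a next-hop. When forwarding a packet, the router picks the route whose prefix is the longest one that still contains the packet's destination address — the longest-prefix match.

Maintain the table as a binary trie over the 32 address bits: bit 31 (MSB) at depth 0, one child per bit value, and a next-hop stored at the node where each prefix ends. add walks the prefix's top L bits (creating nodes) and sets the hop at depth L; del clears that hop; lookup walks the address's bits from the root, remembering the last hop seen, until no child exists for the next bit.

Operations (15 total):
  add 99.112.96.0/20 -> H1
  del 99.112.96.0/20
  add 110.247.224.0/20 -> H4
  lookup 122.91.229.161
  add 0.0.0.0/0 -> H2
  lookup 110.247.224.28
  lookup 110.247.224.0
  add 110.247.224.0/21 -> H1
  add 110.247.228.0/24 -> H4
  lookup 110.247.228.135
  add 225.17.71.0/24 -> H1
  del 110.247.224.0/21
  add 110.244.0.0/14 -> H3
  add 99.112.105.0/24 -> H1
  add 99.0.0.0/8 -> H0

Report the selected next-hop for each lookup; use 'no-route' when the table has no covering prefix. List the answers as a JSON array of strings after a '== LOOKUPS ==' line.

Trace:
  add 99.112.96.0/20 -> H1 at depth 20
  del 99.112.96.0/20 (clear depth 20)
  add 110.247.224.0/20 -> H4 at depth 20
  lookup 122.91.229.161: bits 011 walk d0:-→d1:-→d2:-→d3:- -> no-route
  add 0.0.0.0/0 -> H2 at depth 0
  lookup 110.247.224.28: bits 01101110111101111110 walk d0:H2→d1:-→d2:-→d3:-→d4:-→d5:-→d6:-→d7:-→d8:-→d9:-→d10:-→d11:-→d12:-→d13:-→d14:-→d15:-→d16:-→d17:-→d18:-→d19:-→d20:H4 -> H4
  lookup 110.247.224.0: bits 01101110111101111110 walk d0:H2→d1:-→d2:-→d3:-→d4:-→d5:-→d6:-→d7:-→d8:-→d9:-→d10:-→d11:-→d12:-→d13:-→d14:-→d15:-→d16:-→d17:-→d18:-→d19:-→d20:H4 -> H4
  add 110.247.224.0/21 -> H1 at depth 21
  add 110.247.228.0/24 -> H4 at depth 24
  lookup 110.247.228.135: bits 011011101111011111100100 walk d0:H2→d1:-→d2:-→d3:-→d4:-→d5:-→d6:-→d7:-→d8:-→d9:-→d10:-→d11:-→d12:-→d13:-→d14:-→d15:-→d16:-→d17:-→d18:-→d19:-→d20:H4→d21:H1→d22:-→d23:-→d24:H4 -> H4
  add 225.17.71.0/24 -> H1 at depth 24
  del 110.247.224.0/21 (clear depth 21)
  add 110.244.0.0/14 -> H3 at depth 14
  add 99.112.105.0/24 -> H1 at depth 24
  add 99.0.0.0/8 -> H0 at depth 8

== LOOKUPS ==
["no-route","H4","H4","H4"]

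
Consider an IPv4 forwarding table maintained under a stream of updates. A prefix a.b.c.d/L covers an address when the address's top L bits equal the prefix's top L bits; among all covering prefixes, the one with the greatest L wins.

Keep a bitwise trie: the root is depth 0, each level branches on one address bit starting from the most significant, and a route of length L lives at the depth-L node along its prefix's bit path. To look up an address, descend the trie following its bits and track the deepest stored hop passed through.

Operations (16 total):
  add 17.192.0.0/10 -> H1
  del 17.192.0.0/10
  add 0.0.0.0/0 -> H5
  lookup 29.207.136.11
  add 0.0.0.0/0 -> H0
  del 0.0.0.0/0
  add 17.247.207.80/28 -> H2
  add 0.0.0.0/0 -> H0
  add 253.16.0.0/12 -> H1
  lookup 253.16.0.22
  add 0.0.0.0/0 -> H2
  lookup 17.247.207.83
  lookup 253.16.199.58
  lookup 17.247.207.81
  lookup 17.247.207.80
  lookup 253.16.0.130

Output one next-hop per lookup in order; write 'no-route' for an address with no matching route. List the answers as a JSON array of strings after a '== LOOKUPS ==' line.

Apply in order:
  add 17.192.0.0/10 -> H1 at depth 10
  del 17.192.0.0/10 (clear depth 10)
  add 0.0.0.0/0 -> H5 at depth 0
  ? 29.207.136.11  path d0:H5→d1:-→d2:-→d3:-→d4:-  best=H5
  add 0.0.0.0/0 -> H0 at depth 0
  del 0.0.0.0/0 (clear depth 0)
  add 17.247.207.80/28 -> H2 at depth 28
  add 0.0.0.0/0 -> H0 at depth 0
  add 253.16.0.0/12 -> H1 at depth 12
  ? 253.16.0.22  path d0:H0→d1:-→d2:-→d3:-→d4:-→d5:-→d6:-→d7:-→d8:-→d9:-→d10:-→d11:-→d12:H1  best=H1
  add 0.0.0.0/0 -> H2 at depth 0
  ? 17.247.207.83  path d0:H2→d1:-→d2:-→d3:-→d4:-→d5:-→d6:-→d7:-→d8:-→d9:-→d10:-→d11:-→d12:-→d13:-→d14:-→d15:-→d16:-→d17:-→d18:-→d19:-→d20:-→d21:-→d22:-→d23:-→d24:-→d25:-→d26:-→d27:-→d28:H2  best=H2
  ? 253.16.199.58  path d0:H2→d1:-→d2:-→d3:-→d4:-→d5:-→d6:-→d7:-→d8:-→d9:-→d10:-→d11:-→d12:H1  best=H1
  ? 17.247.207.81  path d0:H2→d1:-→d2:-→d3:-→d4:-→d5:-→d6:-→d7:-→d8:-→d9:-→d10:-→d11:-→d12:-→d13:-→d14:-→d15:-→d16:-→d17:-→d18:-→d19:-→d20:-→d21:-→d22:-→d23:-→d24:-→d25:-→d26:-→d27:-→d28:H2  best=H2
  ? 17.247.207.80  path d0:H2→d1:-→d2:-→d3:-→d4:-→d5:-→d6:-→d7:-→d8:-→d9:-→d10:-→d11:-→d12:-→d13:-→d14:-→d15:-→d16:-→d17:-→d18:-→d19:-→d20:-→d21:-→d22:-→d23:-→d24:-→d25:-→d26:-→d27:-→d28:H2  best=H2
  ? 253.16.0.130  path d0:H2→d1:-→d2:-→d3:-→d4:-→d5:-→d6:-→d7:-→d8:-→d9:-→d10:-→d11:-→d12:H1  best=H1

== LOOKUPS ==
["H5","H1","H2","H1","H2","H2","H1"]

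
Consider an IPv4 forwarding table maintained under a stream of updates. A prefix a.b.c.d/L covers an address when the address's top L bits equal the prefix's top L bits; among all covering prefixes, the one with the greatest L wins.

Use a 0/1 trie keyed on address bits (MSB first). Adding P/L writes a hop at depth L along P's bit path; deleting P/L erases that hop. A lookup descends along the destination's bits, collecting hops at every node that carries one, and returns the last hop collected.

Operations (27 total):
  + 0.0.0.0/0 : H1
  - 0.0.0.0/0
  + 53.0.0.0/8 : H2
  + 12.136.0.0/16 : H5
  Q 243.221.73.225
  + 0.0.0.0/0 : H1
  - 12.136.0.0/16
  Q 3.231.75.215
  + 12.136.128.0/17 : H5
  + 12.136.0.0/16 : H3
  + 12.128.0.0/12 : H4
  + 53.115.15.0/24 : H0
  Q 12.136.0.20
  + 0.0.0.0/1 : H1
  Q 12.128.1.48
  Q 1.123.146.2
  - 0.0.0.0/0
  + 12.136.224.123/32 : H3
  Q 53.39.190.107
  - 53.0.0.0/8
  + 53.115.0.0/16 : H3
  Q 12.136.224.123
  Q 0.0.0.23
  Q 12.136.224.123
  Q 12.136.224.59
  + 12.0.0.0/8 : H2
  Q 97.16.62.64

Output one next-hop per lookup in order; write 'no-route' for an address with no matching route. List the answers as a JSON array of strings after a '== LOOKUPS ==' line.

Trace:
  add 0.0.0.0/0 -> H1 at depth 0
  del 0.0.0.0/0 (clear depth 0)
  add 53.0.0.0/8 -> H2 at depth 8
  add 12.136.0.0/16 -> H5 at depth 16
  Q 243.221.73.225: descend ε ; hops seen [∅] ; pick no-route
  add 0.0.0.0/0 -> H1 at depth 0
  del 12.136.0.0/16 (clear depth 16)
  Q 3.231.75.215: descend 0000 ; hops seen [H1] ; pick H1
  add 12.136.128.0/17 -> H5 at depth 17
  add 12.136.0.0/16 -> H3 at depth 16
  add 12.128.0.0/12 -> H4 at depth 12
  add 53.115.15.0/24 -> H0 at depth 24
  Q 12.136.0.20: descend 0000110010001000 ; hops seen [H1,H4,H3] ; pick H3
  add 0.0.0.0/1 -> H1 at depth 1
  Q 12.128.1.48: descend 000011001000 ; hops seen [H1,H1,H4] ; pick H4
  Q 1.123.146.2: descend 0000 ; hops seen [H1,H1] ; pick H1
  del 0.0.0.0/0 (clear depth 0)
  add 12.136.224.123/32 -> H3 at depth 32
  Q 53.39.190.107: descend 001101010 ; hops seen [H1,H2] ; pick H2
  del 53.0.0.0/8 (clear depth 8)
  add 53.115.0.0/16 -> H3 at depth 16
  Q 12.136.224.123: descend 00001100100010001110000001111011 ; hops seen [H1,H4,H3,H5,H3] ; pick H3
  Q 0.0.0.23: descend 0000 ; hops seen [H1] ; pick H1
  Q 12.136.224.123: descend 00001100100010001110000001111011 ; hops seen [H1,H4,H3,H5,H3] ; pick H3
  Q 12.136.224.59: descend 0000110010001000111000000 ; hops seen [H1,H4,H3,H5] ; pick H5
  add 12.0.0.0/8 -> H2 at depth 8
  Q 97.16.62.64: descend 0 ; hops seen [H1] ; pick H1

== LOOKUPS ==
["no-route","H1","H3","H4","H1","H2","H3","H1","H3","H5","H1"]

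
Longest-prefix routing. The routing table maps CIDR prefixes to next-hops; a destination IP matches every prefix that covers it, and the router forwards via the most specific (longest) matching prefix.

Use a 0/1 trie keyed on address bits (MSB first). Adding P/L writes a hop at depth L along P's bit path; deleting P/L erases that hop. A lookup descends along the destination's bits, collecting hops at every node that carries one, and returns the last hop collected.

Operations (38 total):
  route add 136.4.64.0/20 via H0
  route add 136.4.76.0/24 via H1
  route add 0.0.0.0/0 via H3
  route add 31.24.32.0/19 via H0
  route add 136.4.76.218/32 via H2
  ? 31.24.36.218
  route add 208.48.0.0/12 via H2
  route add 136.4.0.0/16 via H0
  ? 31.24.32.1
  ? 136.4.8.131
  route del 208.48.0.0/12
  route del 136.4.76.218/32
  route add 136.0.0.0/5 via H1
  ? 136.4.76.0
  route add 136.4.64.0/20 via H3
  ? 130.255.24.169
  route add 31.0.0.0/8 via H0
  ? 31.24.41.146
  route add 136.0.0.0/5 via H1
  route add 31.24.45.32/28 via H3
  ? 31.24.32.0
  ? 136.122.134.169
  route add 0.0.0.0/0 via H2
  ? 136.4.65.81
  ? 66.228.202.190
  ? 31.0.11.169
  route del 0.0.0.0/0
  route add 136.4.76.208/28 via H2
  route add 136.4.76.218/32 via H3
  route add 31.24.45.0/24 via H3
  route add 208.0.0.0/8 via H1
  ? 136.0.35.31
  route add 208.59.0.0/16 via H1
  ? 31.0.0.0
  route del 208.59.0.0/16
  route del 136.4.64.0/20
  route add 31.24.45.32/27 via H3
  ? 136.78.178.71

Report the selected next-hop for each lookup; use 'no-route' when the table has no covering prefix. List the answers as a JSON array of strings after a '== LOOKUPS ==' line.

Apply in order:
  add 136.4.64.0/20 -> H0 at depth 20
  add 136.4.76.0/24 -> H1 at depth 24
  add 0.0.0.0/0 -> H3 at depth 0
  add 31.24.32.0/19 -> H0 at depth 19
  add 136.4.76.218/32 -> H2 at depth 32
  ? 31.24.36.218  path d0:H3→d1:-→d2:-→d3:-→d4:-→d5:-→d6:-→d7:-→d8:-→d9:-→d10:-→d11:-→d12:-→d13:-→d14:-→d15:-→d16:-→d17:-→d18:-→d19:H0  best=H0
  add 208.48.0.0/12 -> H2 at depth 12
  add 136.4.0.0/16 -> H0 at depth 16
  ? 31.24.32.1  path d0:H3→d1:-→d2:-→d3:-→d4:-→d5:-→d6:-→d7:-→d8:-→d9:-→d10:-→d11:-→d12:-→d13:-→d14:-→d15:-→d16:-→d17:-→d18:-→d19:H0  best=H0
  ? 136.4.8.131  path d0:H3→d1:-→d2:-→d3:-→d4:-→d5:-→d6:-→d7:-→d8:-→d9:-→d10:-→d11:-→d12:-→d13:-→d14:-→d15:-→d16:H0→d17:-  best=H0
  del 208.48.0.0/12 (clear depth 12)
  del 136.4.76.218/32 (clear depth 32)
  add 136.0.0.0/5 -> H1 at depth 5
  ? 136.4.76.0  path d0:H3→d1:-→d2:-→d3:-→d4:-→d5:H1→d6:-→d7:-→d8:-→d9:-→d10:-→d11:-→d12:-→d13:-→d14:-→d15:-→d16:H0→d17:-→d18:-→d19:-→d20:H0→d21:-→d22:-→d23:-→d24:H1  best=H1
  add 136.4.64.0/20 -> H3 at depth 20
  ? 130.255.24.169  path d0:H3→d1:-→d2:-→d3:-→d4:-  best=H3
  add 31.0.0.0/8 -> H0 at depth 8
  ? 31.24.41.146  path d0:H3→d1:-→d2:-→d3:-→d4:-→d5:-→d6:-→d7:-→d8:H0→d9:-→d10:-→d11:-→d12:-→d13:-→d14:-→d15:-→d16:-→d17:-→d18:-→d19:H0  best=H0
  add 136.0.0.0/5 -> H1 at depth 5
  add 31.24.45.32/28 -> H3 at depth 28
  ? 31.24.32.0  path d0:H3→d1:-→d2:-→d3:-→d4:-→d5:-→d6:-→d7:-→d8:H0→d9:-→d10:-→d11:-→d12:-→d13:-→d14:-→d15:-→d16:-→d17:-→d18:-→d19:H0→d20:-  best=H0
  ? 136.122.134.169  path d0:H3→d1:-→d2:-→d3:-→d4:-→d5:H1→d6:-→d7:-→d8:-→d9:-  best=H1
  add 0.0.0.0/0 -> H2 at depth 0
  ? 136.4.65.81  path d0:H2→d1:-→d2:-→d3:-→d4:-→d5:H1→d6:-→d7:-→d8:-→d9:-→d10:-→d11:-→d12:-→d13:-→d14:-→d15:-→d16:H0→d17:-→d18:-→d19:-→d20:H3  best=H3
  ? 66.228.202.190  path d0:H2→d1:-  best=H2
  ? 31.0.11.169  path d0:H2→d1:-→d2:-→d3:-→d4:-→d5:-→d6:-→d7:-→d8:H0→d9:-→d10:-→d11:-  best=H0
  del 0.0.0.0/0 (clear depth 0)
  add 136.4.76.208/28 -> H2 at depth 28
  add 136.4.76.218/32 -> H3 at depth 32
  add 31.24.45.0/24 -> H3 at depth 24
  add 208.0.0.0/8 -> H1 at depth 8
  ? 136.0.35.31  path d0:-→d1:-→d2:-→d3:-→d4:-→d5:H1→d6:-→d7:-→d8:-→d9:-→d10:-→d11:-→d12:-→d13:-  best=H1
  add 208.59.0.0/16 -> H1 at depth 16
  ? 31.0.0.0  path d0:-→d1:-→d2:-→d3:-→d4:-→d5:-→d6:-→d7:-→d8:H0→d9:-→d10:-→d11:-  best=H0
  del 208.59.0.0/16 (clear depth 16)
  del 136.4.64.0/20 (clear depth 20)
  add 31.24.45.32/27 -> H3 at depth 27
  ? 136.78.178.71  path d0:-→d1:-→d2:-→d3:-→d4:-→d5:H1→d6:-→d7:-→d8:-→d9:-  best=H1

== LOOKUPS ==
["H0","H0","H0","H1","H3","H0","H0","H1","H3","H2","H0","H1","H0","H1"]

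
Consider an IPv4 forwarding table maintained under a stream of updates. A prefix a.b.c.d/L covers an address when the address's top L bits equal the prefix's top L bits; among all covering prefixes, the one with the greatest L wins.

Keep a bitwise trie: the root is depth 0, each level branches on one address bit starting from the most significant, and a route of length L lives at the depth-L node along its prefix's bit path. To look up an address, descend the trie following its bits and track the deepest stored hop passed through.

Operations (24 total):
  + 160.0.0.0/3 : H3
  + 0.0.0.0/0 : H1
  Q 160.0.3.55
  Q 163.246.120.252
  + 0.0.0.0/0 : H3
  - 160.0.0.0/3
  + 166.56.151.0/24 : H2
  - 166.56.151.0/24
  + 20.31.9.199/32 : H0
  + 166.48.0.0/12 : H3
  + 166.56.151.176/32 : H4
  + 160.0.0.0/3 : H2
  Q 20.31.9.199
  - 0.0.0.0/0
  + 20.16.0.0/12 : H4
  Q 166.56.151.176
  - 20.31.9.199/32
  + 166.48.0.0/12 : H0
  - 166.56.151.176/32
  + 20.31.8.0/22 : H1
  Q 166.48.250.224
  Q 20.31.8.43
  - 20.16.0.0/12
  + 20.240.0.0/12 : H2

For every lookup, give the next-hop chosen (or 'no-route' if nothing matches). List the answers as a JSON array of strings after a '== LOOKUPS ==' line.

Process each operation:
  add 160.0.0.0/3 -> H3 at depth 3
  add 0.0.0.0/0 -> H1 at depth 0
  Q 160.0.3.55: descend 101 ; hops seen [H1,H3] ; pick H3
  Q 163.246.120.252: descend 101 ; hops seen [H1,H3] ; pick H3
  add 0.0.0.0/0 -> H3 at depth 0
  - 160.0.0.0/3 clear@3
  add 166.56.151.0/24 -> H2 at depth 24
  - 166.56.151.0/24 clear@24
  add 20.31.9.199/32 -> H0 at depth 32
  add 166.48.0.0/12 -> H3 at depth 12
  add 166.56.151.176/32 -> H4 at depth 32
  add 160.0.0.0/3 -> H2 at depth 3
  Q 20.31.9.199: descend 00010100000111110000100111000111 ; hops seen [H3,H0] ; pick H0
  - 0.0.0.0/0 clear@0
  add 20.16.0.0/12 -> H4 at depth 12
  Q 166.56.151.176: descend 10100110001110001001011110110000 ; hops seen [H2,H3,H4] ; pick H4
  - 20.31.9.199/32 clear@32
  add 166.48.0.0/12 -> H0 at depth 12
  - 166.56.151.176/32 clear@32
  add 20.31.8.0/22 -> H1 at depth 22
  Q 166.48.250.224: descend 101001100011 ; hops seen [H2,H0] ; pick H0
  Q 20.31.8.43: descend 00010100000111110000100 ; hops seen [H4,H1] ; pick H1
  - 20.16.0.0/12 clear@12
  add 20.240.0.0/12 -> H2 at depth 12

== LOOKUPS ==
["H3","H3","H0","H4","H0","H1"]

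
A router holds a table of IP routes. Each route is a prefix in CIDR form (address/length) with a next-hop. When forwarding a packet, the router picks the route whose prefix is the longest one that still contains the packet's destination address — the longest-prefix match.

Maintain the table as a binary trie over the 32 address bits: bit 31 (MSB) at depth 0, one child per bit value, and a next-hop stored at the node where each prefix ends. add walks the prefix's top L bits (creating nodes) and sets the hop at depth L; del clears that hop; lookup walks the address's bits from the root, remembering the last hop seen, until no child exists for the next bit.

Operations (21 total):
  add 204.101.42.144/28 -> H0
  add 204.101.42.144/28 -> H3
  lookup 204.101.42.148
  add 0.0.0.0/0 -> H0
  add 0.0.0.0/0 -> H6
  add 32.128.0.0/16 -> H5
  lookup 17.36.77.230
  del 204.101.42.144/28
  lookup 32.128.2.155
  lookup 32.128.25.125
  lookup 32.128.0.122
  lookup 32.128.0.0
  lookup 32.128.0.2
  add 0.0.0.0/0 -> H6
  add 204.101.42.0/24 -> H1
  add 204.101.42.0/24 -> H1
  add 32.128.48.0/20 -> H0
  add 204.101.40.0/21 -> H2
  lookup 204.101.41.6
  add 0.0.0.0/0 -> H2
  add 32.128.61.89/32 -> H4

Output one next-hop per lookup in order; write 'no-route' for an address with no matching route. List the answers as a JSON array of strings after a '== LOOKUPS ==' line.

Process each operation:
  add 204.101.42.144/28 -> H0 at depth 28
  add 204.101.42.144/28 -> H3 at depth 28
  lookup 204.101.42.148: bits 1100110001100101001010101001 walk d0:-→d1:-→d2:-→d3:-→d4:-→d5:-→d6:-→d7:-→d8:-→d9:-→d10:-→d11:-→d12:-→d13:-→d14:-→d15:-→d16:-→d17:-→d18:-→d19:-→d20:-→d21:-→d22:-→d23:-→d24:-→d25:-→d26:-→d27:-→d28:H3 -> H3
  add 0.0.0.0/0 -> H0 at depth 0
  add 0.0.0.0/0 -> H6 at depth 0
  add 32.128.0.0/16 -> H5 at depth 16
  lookup 17.36.77.230: bits 00 walk d0:H6→d1:-→d2:- -> H6
  - 204.101.42.144/28 clear@28
  lookup 32.128.2.155: bits 0010000010000000 walk d0:H6→d1:-→d2:-→d3:-→d4:-→d5:-→d6:-→d7:-→d8:-→d9:-→d10:-→d11:-→d12:-→d13:-→d14:-→d15:-→d16:H5 -> H5
  lookup 32.128.25.125: bits 0010000010000000 walk d0:H6→d1:-→d2:-→d3:-→d4:-→d5:-→d6:-→d7:-→d8:-→d9:-→d10:-→d11:-→d12:-→d13:-→d14:-→d15:-→d16:H5 -> H5
  lookup 32.128.0.122: bits 0010000010000000 walk d0:H6→d1:-→d2:-→d3:-→d4:-→d5:-→d6:-→d7:-→d8:-→d9:-→d10:-→d11:-→d12:-→d13:-→d14:-→d15:-→d16:H5 -> H5
  lookup 32.128.0.0: bits 0010000010000000 walk d0:H6→d1:-→d2:-→d3:-→d4:-→d5:-→d6:-→d7:-→d8:-→d9:-→d10:-→d11:-→d12:-→d13:-→d14:-→d15:-→d16:H5 -> H5
  lookup 32.128.0.2: bits 0010000010000000 walk d0:H6→d1:-→d2:-→d3:-→d4:-→d5:-→d6:-→d7:-→d8:-→d9:-→d10:-→d11:-→d12:-→d13:-→d14:-→d15:-→d16:H5 -> H5
  add 0.0.0.0/0 -> H6 at depth 0
  add 204.101.42.0/24 -> H1 at depth 24
  add 204.101.42.0/24 -> H1 at depth 24
  add 32.128.48.0/20 -> H0 at depth 20
  add 204.101.40.0/21 -> H2 at depth 21
  lookup 204.101.41.6: bits 1100110001100101001010 walk d0:H6→d1:-→d2:-→d3:-→d4:-→d5:-→d6:-→d7:-→d8:-→d9:-→d10:-→d11:-→d12:-→d13:-→d14:-→d15:-→d16:-→d17:-→d18:-→d19:-→d20:-→d21:H2→d22:- -> H2
  add 0.0.0.0/0 -> H2 at depth 0
  add 32.128.61.89/32 -> H4 at depth 32

== LOOKUPS ==
["H3","H6","H5","H5","H5","H5","H5","H2"]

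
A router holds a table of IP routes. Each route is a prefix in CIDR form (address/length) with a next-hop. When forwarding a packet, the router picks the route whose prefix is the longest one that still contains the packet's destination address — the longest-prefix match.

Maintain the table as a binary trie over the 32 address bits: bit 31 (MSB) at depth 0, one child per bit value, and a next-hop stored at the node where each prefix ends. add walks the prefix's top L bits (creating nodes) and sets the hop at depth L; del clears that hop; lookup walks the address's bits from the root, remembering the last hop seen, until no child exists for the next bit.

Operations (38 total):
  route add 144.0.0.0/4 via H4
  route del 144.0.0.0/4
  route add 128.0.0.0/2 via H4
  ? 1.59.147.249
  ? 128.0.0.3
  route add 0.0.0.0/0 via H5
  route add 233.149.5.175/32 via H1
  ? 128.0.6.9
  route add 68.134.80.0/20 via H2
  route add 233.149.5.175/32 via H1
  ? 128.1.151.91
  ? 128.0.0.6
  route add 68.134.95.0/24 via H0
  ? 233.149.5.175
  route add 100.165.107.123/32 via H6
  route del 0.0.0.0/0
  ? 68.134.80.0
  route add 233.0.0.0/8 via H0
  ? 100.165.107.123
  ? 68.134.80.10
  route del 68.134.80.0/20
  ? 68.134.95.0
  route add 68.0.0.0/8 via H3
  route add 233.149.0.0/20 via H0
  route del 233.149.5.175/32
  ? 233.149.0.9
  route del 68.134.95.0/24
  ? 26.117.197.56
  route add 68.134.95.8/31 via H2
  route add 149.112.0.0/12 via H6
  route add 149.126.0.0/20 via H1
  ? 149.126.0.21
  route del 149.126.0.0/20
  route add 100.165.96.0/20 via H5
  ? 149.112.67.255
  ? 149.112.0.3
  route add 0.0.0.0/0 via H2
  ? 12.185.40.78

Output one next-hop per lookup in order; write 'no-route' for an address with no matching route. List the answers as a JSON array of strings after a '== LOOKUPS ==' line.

Process each operation:
  add 144.0.0.0/4 -> H4 at depth 4
  - 144.0.0.0/4 clear@4
  add 128.0.0.0/2 -> H4 at depth 2
  lookup 1.59.147.249: bits ε walk d0:- -> no-route
  lookup 128.0.0.3: bits 100 walk d0:-→d1:-→d2:H4→d3:- -> H4
  add 0.0.0.0/0 -> H5 at depth 0
  add 233.149.5.175/32 -> H1 at depth 32
  lookup 128.0.6.9: bits 100 walk d0:H5→d1:-→d2:H4→d3:- -> H4
  add 68.134.80.0/20 -> H2 at depth 20
  add 233.149.5.175/32 -> H1 at depth 32
  lookup 128.1.151.91: bits 100 walk d0:H5→d1:-→d2:H4→d3:- -> H4
  lookup 128.0.0.6: bits 100 walk d0:H5→d1:-→d2:H4→d3:- -> H4
  add 68.134.95.0/24 -> H0 at depth 24
  lookup 233.149.5.175: bits 11101001100101010000010110101111 walk d0:H5→d1:-→d2:-→d3:-→d4:-→d5:-→d6:-→d7:-→d8:-→d9:-→d10:-→d11:-→d12:-→d13:-→d14:-→d15:-→d16:-→d17:-→d18:-→d19:-→d20:-→d21:-→d22:-→d23:-→d24:-→d25:-→d26:-→d27:-→d28:-→d29:-→d30:-→d31:-→d32:H1 -> H1
  add 100.165.107.123/32 -> H6 at depth 32
  - 0.0.0.0/0 clear@0
  lookup 68.134.80.0: bits 01000100100001100101 walk d0:-→d1:-→d2:-→d3:-→d4:-→d5:-→d6:-→d7:-→d8:-→d9:-→d10:-→d11:-→d12:-→d13:-→d14:-→d15:-→d16:-→d17:-→d18:-→d19:-→d20:H2 -> H2
  add 233.0.0.0/8 -> H0 at depth 8
  lookup 100.165.107.123: bits 01100100101001010110101101111011 walk d0:-→d1:-→d2:-→d3:-→d4:-→d5:-→d6:-→d7:-→d8:-→d9:-→d10:-→d11:-→d12:-→d13:-→d14:-→d15:-→d16:-→d17:-→d18:-→d19:-→d20:-→d21:-→d22:-→d23:-→d24:-→d25:-→d26:-→d27:-→d28:-→d29:-→d30:-→d31:-→d32:H6 -> H6
  lookup 68.134.80.10: bits 01000100100001100101 walk d0:-→d1:-→d2:-→d3:-→d4:-→d5:-→d6:-→d7:-→d8:-→d9:-→d10:-→d11:-→d12:-→d13:-→d14:-→d15:-→d16:-→d17:-→d18:-→d19:-→d20:H2 -> H2
  - 68.134.80.0/20 clear@20
  lookup 68.134.95.0: bits 010001001000011001011111 walk d0:-→d1:-→d2:-→d3:-→d4:-→d5:-→d6:-→d7:-→d8:-→d9:-→d10:-→d11:-→d12:-→d13:-→d14:-→d15:-→d16:-→d17:-→d18:-→d19:-→d20:-→d21:-→d22:-→d23:-→d24:H0 -> H0
  add 68.0.0.0/8 -> H3 at depth 8
  add 233.149.0.0/20 -> H0 at depth 20
  - 233.149.5.175/32 clear@32
  lookup 233.149.0.9: bits 111010011001010100000 walk d0:-→d1:-→d2:-→d3:-→d4:-→d5:-→d6:-→d7:-→d8:H0→d9:-→d10:-→d11:-→d12:-→d13:-→d14:-→d15:-→d16:-→d17:-→d18:-→d19:-→d20:H0→d21:- -> H0
  - 68.134.95.0/24 clear@24
  lookup 26.117.197.56: bits 0 walk d0:-→d1:- -> no-route
  add 68.134.95.8/31 -> H2 at depth 31
  add 149.112.0.0/12 -> H6 at depth 12
  add 149.126.0.0/20 -> H1 at depth 20
  lookup 149.126.0.21: bits 10010101011111100000 walk d0:-→d1:-→d2:H4→d3:-→d4:-→d5:-→d6:-→d7:-→d8:-→d9:-→d10:-→d11:-→d12:H6→d13:-→d14:-→d15:-→d16:-→d17:-→d18:-→d19:-→d20:H1 -> H1
  - 149.126.0.0/20 clear@20
  add 100.165.96.0/20 -> H5 at depth 20
  lookup 149.112.67.255: bits 100101010111 walk d0:-→d1:-→d2:H4→d3:-→d4:-→d5:-→d6:-→d7:-→d8:-→d9:-→d10:-→d11:-→d12:H6 -> H6
  lookup 149.112.0.3: bits 100101010111 walk d0:-→d1:-→d2:H4→d3:-→d4:-→d5:-→d6:-→d7:-→d8:-→d9:-→d10:-→d11:-→d12:H6 -> H6
  add 0.0.0.0/0 -> H2 at depth 0
  lookup 12.185.40.78: bits 0 walk d0:H2→d1:- -> H2

== LOOKUPS ==
["no-route","H4","H4","H4","H4","H1","H2","H6","H2","H0","H0","no-route","H1","H6","H6","H2"]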